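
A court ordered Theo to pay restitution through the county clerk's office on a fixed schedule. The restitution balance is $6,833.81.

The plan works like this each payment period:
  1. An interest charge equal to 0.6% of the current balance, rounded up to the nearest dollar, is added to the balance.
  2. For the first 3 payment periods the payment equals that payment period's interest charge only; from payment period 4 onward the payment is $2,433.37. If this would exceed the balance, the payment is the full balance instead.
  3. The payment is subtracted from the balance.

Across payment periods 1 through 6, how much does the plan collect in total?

$7,041.81

Payment period 1: opening $6,833.81; interest $42.00 → $6,875.81; payment $42.00; balance $6,833.81
Payment period 2: opening $6,833.81; interest $42.00 → $6,875.81; payment $42.00; balance $6,833.81
Payment period 3: opening $6,833.81; interest $42.00 → $6,875.81; payment $42.00; balance $6,833.81
Payment period 4: opening $6,833.81; interest $42.00 → $6,875.81; payment $2,433.37; balance $4,442.44
Payment period 5: opening $4,442.44; interest $27.00 → $4,469.44; payment $2,433.37; balance $2,036.07
Payment period 6: opening $2,036.07; interest $13.00 → $2,049.07; payment $2,049.07; balance $0.00
Total paid: $7,041.81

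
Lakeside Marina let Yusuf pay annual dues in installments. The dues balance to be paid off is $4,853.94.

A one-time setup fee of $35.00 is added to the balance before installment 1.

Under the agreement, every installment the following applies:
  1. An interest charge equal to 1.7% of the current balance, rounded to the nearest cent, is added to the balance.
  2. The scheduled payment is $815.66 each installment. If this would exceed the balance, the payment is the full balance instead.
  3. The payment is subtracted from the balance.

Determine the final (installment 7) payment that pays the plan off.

Installment 1: opening $4,888.94; interest $83.11 → $4,972.05; payment $815.66; balance $4,156.39
Installment 2: opening $4,156.39; interest $70.66 → $4,227.05; payment $815.66; balance $3,411.39
Installment 3: opening $3,411.39; interest $57.99 → $3,469.38; payment $815.66; balance $2,653.72
Installment 4: opening $2,653.72; interest $45.11 → $2,698.83; payment $815.66; balance $1,883.17
Installment 5: opening $1,883.17; interest $32.01 → $1,915.18; payment $815.66; balance $1,099.52
Installment 6: opening $1,099.52; interest $18.69 → $1,118.21; payment $815.66; balance $302.55
Installment 7: opening $302.55; interest $5.14 → $307.69; payment $307.69; balance $0.00

$307.69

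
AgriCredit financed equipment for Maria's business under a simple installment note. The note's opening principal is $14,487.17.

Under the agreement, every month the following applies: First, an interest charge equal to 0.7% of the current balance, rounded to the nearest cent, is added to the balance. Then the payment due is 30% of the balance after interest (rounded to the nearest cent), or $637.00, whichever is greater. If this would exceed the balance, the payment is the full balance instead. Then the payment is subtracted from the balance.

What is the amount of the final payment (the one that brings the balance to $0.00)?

$527.43

Month 1: $14,487.17 +$101.41 interest = $14,588.58; pay $4,376.57 → $10,212.01
Month 2: $10,212.01 +$71.48 interest = $10,283.49; pay $3,085.05 → $7,198.44
Month 3: $7,198.44 +$50.39 interest = $7,248.83; pay $2,174.65 → $5,074.18
Month 4: $5,074.18 +$35.52 interest = $5,109.70; pay $1,532.91 → $3,576.79
Month 5: $3,576.79 +$25.04 interest = $3,601.83; pay $1,080.55 → $2,521.28
Month 6: $2,521.28 +$17.65 interest = $2,538.93; pay $761.68 → $1,777.25
Month 7: $1,777.25 +$12.44 interest = $1,789.69; pay $637.00 → $1,152.69
Month 8: $1,152.69 +$8.07 interest = $1,160.76; pay $637.00 → $523.76
Month 9: $523.76 +$3.67 interest = $527.43; pay $527.43 → $0.00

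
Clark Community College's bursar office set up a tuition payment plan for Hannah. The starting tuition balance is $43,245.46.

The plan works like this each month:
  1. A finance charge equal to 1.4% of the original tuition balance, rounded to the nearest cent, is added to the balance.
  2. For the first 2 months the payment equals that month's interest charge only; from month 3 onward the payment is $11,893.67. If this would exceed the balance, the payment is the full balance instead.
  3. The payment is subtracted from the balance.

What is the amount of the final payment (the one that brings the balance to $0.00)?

# | Opening | Interest | Payment | End bal
1 | $43,245.46 | $605.44 | $605.44 | $43,245.46
2 | $43,245.46 | $605.44 | $605.44 | $43,245.46
3 | $43,245.46 | $605.44 | $11,893.67 | $31,957.23
4 | $31,957.23 | $605.44 | $11,893.67 | $20,669.00
5 | $20,669.00 | $605.44 | $11,893.67 | $9,380.77
6 | $9,380.77 | $605.44 | $9,986.21 | $0.00

$9,986.21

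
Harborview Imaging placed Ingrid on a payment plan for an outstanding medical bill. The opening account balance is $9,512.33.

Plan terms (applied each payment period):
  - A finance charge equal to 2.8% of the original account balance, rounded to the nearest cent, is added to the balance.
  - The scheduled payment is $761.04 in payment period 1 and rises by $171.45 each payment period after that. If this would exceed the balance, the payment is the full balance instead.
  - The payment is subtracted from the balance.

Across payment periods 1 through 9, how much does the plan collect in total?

Payment period 1: opening $9,512.33; interest $266.35 → $9,778.68; payment $761.04; balance $9,017.64
Payment period 2: opening $9,017.64; interest $266.35 → $9,283.99; payment $932.49; balance $8,351.50
Payment period 3: opening $8,351.50; interest $266.35 → $8,617.85; payment $1,103.94; balance $7,513.91
Payment period 4: opening $7,513.91; interest $266.35 → $7,780.26; payment $1,275.39; balance $6,504.87
Payment period 5: opening $6,504.87; interest $266.35 → $6,771.22; payment $1,446.84; balance $5,324.38
Payment period 6: opening $5,324.38; interest $266.35 → $5,590.73; payment $1,618.29; balance $3,972.44
Payment period 7: opening $3,972.44; interest $266.35 → $4,238.79; payment $1,789.74; balance $2,449.05
Payment period 8: opening $2,449.05; interest $266.35 → $2,715.40; payment $1,961.19; balance $754.21
Payment period 9: opening $754.21; interest $266.35 → $1,020.56; payment $1,020.56; balance $0.00
Total paid: $11,909.48

$11,909.48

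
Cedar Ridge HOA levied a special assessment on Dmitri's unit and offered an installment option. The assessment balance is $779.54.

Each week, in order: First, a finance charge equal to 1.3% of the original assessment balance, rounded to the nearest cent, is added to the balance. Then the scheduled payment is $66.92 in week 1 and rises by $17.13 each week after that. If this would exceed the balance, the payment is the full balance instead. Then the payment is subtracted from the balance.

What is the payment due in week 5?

Week 1: $779.54 +$10.13 interest = $789.67; pay $66.92 → $722.75
Week 2: $722.75 +$10.13 interest = $732.88; pay $84.05 → $648.83
Week 3: $648.83 +$10.13 interest = $658.96; pay $101.18 → $557.78
Week 4: $557.78 +$10.13 interest = $567.91; pay $118.31 → $449.60
Week 5: $449.60 +$10.13 interest = $459.73; pay $135.44 → $324.29

$135.44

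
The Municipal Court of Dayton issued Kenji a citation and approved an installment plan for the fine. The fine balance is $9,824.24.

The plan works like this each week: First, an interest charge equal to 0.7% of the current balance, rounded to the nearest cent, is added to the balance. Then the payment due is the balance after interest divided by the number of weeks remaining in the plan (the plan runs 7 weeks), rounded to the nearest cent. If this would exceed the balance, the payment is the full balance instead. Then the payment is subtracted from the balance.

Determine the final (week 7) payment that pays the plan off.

Week 1: $9,824.24 +$68.77 interest = $9,893.01; pay $1,413.29 → $8,479.72
Week 2: $8,479.72 +$59.36 interest = $8,539.08; pay $1,423.18 → $7,115.90
Week 3: $7,115.90 +$49.81 interest = $7,165.71; pay $1,433.14 → $5,732.57
Week 4: $5,732.57 +$40.13 interest = $5,772.70; pay $1,443.18 → $4,329.52
Week 5: $4,329.52 +$30.31 interest = $4,359.83; pay $1,453.28 → $2,906.55
Week 6: $2,906.55 +$20.35 interest = $2,926.90; pay $1,463.45 → $1,463.45
Week 7: $1,463.45 +$10.24 interest = $1,473.69; pay $1,473.69 → $0.00

$1,473.69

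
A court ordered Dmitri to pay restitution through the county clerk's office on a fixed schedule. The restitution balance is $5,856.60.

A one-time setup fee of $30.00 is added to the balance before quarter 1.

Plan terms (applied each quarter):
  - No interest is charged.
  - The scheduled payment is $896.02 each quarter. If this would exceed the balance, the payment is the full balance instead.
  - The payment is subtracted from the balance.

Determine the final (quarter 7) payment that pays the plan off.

# | Opening | Payment | End bal
1 | $5,886.60 | $896.02 | $4,990.58
2 | $4,990.58 | $896.02 | $4,094.56
3 | $4,094.56 | $896.02 | $3,198.54
4 | $3,198.54 | $896.02 | $2,302.52
5 | $2,302.52 | $896.02 | $1,406.50
6 | $1,406.50 | $896.02 | $510.48
7 | $510.48 | $510.48 | $0.00

$510.48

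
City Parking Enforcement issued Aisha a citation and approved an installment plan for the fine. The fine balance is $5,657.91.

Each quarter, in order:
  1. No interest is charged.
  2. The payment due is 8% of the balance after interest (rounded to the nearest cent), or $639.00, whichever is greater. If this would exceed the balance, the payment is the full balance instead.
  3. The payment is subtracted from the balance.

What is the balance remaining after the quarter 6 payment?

Quarter 1: opening $5,657.91; payment $639.00; balance $5,018.91
Quarter 2: opening $5,018.91; payment $639.00; balance $4,379.91
Quarter 3: opening $4,379.91; payment $639.00; balance $3,740.91
Quarter 4: opening $3,740.91; payment $639.00; balance $3,101.91
Quarter 5: opening $3,101.91; payment $639.00; balance $2,462.91
Quarter 6: opening $2,462.91; payment $639.00; balance $1,823.91

$1,823.91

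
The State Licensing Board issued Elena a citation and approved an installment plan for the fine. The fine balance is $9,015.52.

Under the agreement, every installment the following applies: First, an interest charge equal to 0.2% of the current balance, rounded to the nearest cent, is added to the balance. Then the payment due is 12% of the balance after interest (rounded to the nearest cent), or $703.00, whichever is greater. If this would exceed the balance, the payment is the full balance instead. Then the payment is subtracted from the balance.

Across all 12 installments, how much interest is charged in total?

# | Opening | Interest | Payment | End bal
1 | $9,015.52 | $18.03 | $1,084.03 | $7,949.52
2 | $7,949.52 | $15.90 | $955.85 | $7,009.57
3 | $7,009.57 | $14.02 | $842.83 | $6,180.76
4 | $6,180.76 | $12.36 | $743.17 | $5,449.95
5 | $5,449.95 | $10.90 | $703.00 | $4,757.85
6 | $4,757.85 | $9.52 | $703.00 | $4,064.37
7 | $4,064.37 | $8.13 | $703.00 | $3,369.50
8 | $3,369.50 | $6.74 | $703.00 | $2,673.24
9 | $2,673.24 | $5.35 | $703.00 | $1,975.59
10 | $1,975.59 | $3.95 | $703.00 | $1,276.54
11 | $1,276.54 | $2.55 | $703.00 | $576.09
12 | $576.09 | $1.15 | $577.24 | $0.00
Total interest: $18.03 + $15.90 + $14.02 + $12.36 + $10.90 + $9.52 + $8.13 + $6.74 + $5.35 + $3.95 + $2.55 + $1.15 = $108.60

$108.60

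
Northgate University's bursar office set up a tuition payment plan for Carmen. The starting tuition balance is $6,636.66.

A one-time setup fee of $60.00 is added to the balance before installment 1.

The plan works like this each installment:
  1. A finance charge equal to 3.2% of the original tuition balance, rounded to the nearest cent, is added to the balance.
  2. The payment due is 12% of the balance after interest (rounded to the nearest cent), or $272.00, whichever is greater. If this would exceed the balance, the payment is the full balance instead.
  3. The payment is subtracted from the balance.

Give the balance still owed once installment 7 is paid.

$3,657.68

Installment 1: $6,696.66 +$212.37 interest = $6,909.03; pay $829.08 → $6,079.95
Installment 2: $6,079.95 +$212.37 interest = $6,292.32; pay $755.08 → $5,537.24
Installment 3: $5,537.24 +$212.37 interest = $5,749.61; pay $689.95 → $5,059.66
Installment 4: $5,059.66 +$212.37 interest = $5,272.03; pay $632.64 → $4,639.39
Installment 5: $4,639.39 +$212.37 interest = $4,851.76; pay $582.21 → $4,269.55
Installment 6: $4,269.55 +$212.37 interest = $4,481.92; pay $537.83 → $3,944.09
Installment 7: $3,944.09 +$212.37 interest = $4,156.46; pay $498.78 → $3,657.68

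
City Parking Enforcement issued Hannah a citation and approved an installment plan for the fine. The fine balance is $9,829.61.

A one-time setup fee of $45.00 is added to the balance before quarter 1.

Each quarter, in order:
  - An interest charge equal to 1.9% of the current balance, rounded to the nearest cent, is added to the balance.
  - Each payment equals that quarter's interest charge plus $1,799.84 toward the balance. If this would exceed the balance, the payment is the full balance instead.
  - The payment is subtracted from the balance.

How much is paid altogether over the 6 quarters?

$10,487.36

Quarter 1: $9,874.61 +$187.62 interest = $10,062.23; pay $1,987.46 → $8,074.77
Quarter 2: $8,074.77 +$153.42 interest = $8,228.19; pay $1,953.26 → $6,274.93
Quarter 3: $6,274.93 +$119.22 interest = $6,394.15; pay $1,919.06 → $4,475.09
Quarter 4: $4,475.09 +$85.03 interest = $4,560.12; pay $1,884.87 → $2,675.25
Quarter 5: $2,675.25 +$50.83 interest = $2,726.08; pay $1,850.67 → $875.41
Quarter 6: $875.41 +$16.63 interest = $892.04; pay $892.04 → $0.00
Total paid: $10,487.36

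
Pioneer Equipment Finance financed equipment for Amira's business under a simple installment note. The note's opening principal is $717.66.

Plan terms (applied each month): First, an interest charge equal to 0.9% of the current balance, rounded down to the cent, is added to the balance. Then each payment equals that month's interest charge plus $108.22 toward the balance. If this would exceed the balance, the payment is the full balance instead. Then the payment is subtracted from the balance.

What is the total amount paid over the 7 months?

$742.38

Month 1: opening $717.66; interest $6.45 → $724.11; payment $114.67; balance $609.44
Month 2: opening $609.44; interest $5.48 → $614.92; payment $113.70; balance $501.22
Month 3: opening $501.22; interest $4.51 → $505.73; payment $112.73; balance $393.00
Month 4: opening $393.00; interest $3.53 → $396.53; payment $111.75; balance $284.78
Month 5: opening $284.78; interest $2.56 → $287.34; payment $110.78; balance $176.56
Month 6: opening $176.56; interest $1.58 → $178.14; payment $109.80; balance $68.34
Month 7: opening $68.34; interest $0.61 → $68.95; payment $68.95; balance $0.00
Total paid: $742.38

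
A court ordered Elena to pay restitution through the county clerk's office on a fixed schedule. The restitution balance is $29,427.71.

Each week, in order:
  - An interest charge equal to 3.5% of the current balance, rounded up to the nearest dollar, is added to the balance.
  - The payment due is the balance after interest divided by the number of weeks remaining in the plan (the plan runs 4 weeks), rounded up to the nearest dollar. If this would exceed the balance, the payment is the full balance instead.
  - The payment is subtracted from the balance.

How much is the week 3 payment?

$8,157.00

# | Opening | Interest | Payment | End bal
1 | $29,427.71 | $1,030.00 | $7,615.00 | $22,842.71
2 | $22,842.71 | $800.00 | $7,881.00 | $15,761.71
3 | $15,761.71 | $552.00 | $8,157.00 | $8,156.71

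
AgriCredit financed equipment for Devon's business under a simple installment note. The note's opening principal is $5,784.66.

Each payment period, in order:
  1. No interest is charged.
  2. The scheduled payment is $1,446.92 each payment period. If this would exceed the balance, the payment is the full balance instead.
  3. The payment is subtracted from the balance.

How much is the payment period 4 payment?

Payment period 1: opening $5,784.66; payment $1,446.92; balance $4,337.74
Payment period 2: opening $4,337.74; payment $1,446.92; balance $2,890.82
Payment period 3: opening $2,890.82; payment $1,446.92; balance $1,443.90
Payment period 4: opening $1,443.90; payment $1,443.90; balance $0.00

$1,443.90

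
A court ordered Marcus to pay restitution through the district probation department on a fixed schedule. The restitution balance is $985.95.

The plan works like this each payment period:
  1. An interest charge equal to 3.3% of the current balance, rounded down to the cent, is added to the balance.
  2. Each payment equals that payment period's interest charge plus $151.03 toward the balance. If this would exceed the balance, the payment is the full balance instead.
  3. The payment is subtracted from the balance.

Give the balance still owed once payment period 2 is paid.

Payment period 1: $985.95 +$32.53 interest = $1,018.48; pay $183.56 → $834.92
Payment period 2: $834.92 +$27.55 interest = $862.47; pay $178.58 → $683.89

$683.89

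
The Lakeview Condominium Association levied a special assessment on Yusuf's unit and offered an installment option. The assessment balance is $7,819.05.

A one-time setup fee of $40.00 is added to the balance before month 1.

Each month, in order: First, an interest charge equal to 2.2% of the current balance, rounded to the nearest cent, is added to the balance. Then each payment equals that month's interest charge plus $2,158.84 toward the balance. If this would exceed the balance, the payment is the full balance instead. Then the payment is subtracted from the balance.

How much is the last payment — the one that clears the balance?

$1,412.95

Month 1: opening $7,859.05; interest $172.90 → $8,031.95; payment $2,331.74; balance $5,700.21
Month 2: opening $5,700.21; interest $125.40 → $5,825.61; payment $2,284.24; balance $3,541.37
Month 3: opening $3,541.37; interest $77.91 → $3,619.28; payment $2,236.75; balance $1,382.53
Month 4: opening $1,382.53; interest $30.42 → $1,412.95; payment $1,412.95; balance $0.00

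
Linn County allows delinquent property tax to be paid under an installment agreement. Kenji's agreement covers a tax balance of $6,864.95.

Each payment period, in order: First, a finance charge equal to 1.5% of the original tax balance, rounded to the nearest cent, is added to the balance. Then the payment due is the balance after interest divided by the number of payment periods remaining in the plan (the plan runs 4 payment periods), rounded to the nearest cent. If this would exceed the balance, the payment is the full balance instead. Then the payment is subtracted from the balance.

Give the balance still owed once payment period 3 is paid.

$1,827.79

Payment period 1: opening $6,864.95; interest $102.97 → $6,967.92; payment $1,741.98; balance $5,225.94
Payment period 2: opening $5,225.94; interest $102.97 → $5,328.91; payment $1,776.30; balance $3,552.61
Payment period 3: opening $3,552.61; interest $102.97 → $3,655.58; payment $1,827.79; balance $1,827.79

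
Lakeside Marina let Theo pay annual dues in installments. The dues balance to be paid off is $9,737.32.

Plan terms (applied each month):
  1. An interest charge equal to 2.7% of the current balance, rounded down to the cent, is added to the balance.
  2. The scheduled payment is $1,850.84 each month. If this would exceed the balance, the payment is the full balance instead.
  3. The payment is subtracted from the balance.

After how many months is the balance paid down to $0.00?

Month 1: $9,737.32 +$262.90 interest = $10,000.22; pay $1,850.84 → $8,149.38
Month 2: $8,149.38 +$220.03 interest = $8,369.41; pay $1,850.84 → $6,518.57
Month 3: $6,518.57 +$176.00 interest = $6,694.57; pay $1,850.84 → $4,843.73
Month 4: $4,843.73 +$130.78 interest = $4,974.51; pay $1,850.84 → $3,123.67
Month 5: $3,123.67 +$84.33 interest = $3,208.00; pay $1,850.84 → $1,357.16
Month 6: $1,357.16 +$36.64 interest = $1,393.80; pay $1,393.80 → $0.00
Balance reaches $0.00 in month 6.

6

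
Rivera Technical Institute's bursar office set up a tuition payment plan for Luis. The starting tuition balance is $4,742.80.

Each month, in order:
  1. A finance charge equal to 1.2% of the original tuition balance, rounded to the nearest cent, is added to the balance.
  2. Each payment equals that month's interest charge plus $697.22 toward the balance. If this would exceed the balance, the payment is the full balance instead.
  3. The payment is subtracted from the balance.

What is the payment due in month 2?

# | Opening | Interest | Payment | End bal
1 | $4,742.80 | $56.91 | $754.13 | $4,045.58
2 | $4,045.58 | $56.91 | $754.13 | $3,348.36

$754.13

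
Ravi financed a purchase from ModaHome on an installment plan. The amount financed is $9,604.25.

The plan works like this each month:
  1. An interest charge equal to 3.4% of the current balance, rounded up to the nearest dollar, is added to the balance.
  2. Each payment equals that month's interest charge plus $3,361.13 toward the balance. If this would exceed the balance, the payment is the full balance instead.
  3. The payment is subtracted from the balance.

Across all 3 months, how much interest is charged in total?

Month 1: opening $9,604.25; interest $327.00 → $9,931.25; payment $3,688.13; balance $6,243.12
Month 2: opening $6,243.12; interest $213.00 → $6,456.12; payment $3,574.13; balance $2,881.99
Month 3: opening $2,881.99; interest $98.00 → $2,979.99; payment $2,979.99; balance $0.00
Total interest: $327.00 + $213.00 + $98.00 = $638.00

$638.00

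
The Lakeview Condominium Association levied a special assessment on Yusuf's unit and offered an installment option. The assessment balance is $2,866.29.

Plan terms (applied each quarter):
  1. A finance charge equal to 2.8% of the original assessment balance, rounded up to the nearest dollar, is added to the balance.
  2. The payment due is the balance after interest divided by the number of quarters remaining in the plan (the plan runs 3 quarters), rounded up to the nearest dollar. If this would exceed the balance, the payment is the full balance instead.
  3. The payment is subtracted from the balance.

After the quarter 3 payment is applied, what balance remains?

Quarter 1: opening $2,866.29; interest $81.00 → $2,947.29; payment $983.00; balance $1,964.29
Quarter 2: opening $1,964.29; interest $81.00 → $2,045.29; payment $1,023.00; balance $1,022.29
Quarter 3: opening $1,022.29; interest $81.00 → $1,103.29; payment $1,103.29; balance $0.00

$0.00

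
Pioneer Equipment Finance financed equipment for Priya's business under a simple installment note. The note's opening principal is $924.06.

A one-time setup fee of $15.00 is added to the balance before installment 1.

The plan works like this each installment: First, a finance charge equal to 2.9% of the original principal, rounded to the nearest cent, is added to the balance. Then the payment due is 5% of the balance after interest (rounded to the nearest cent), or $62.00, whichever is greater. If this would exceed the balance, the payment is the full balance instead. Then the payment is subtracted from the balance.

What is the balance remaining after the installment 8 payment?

$657.46

Installment 1: $939.06 +$26.80 interest = $965.86; pay $62.00 → $903.86
Installment 2: $903.86 +$26.80 interest = $930.66; pay $62.00 → $868.66
Installment 3: $868.66 +$26.80 interest = $895.46; pay $62.00 → $833.46
Installment 4: $833.46 +$26.80 interest = $860.26; pay $62.00 → $798.26
Installment 5: $798.26 +$26.80 interest = $825.06; pay $62.00 → $763.06
Installment 6: $763.06 +$26.80 interest = $789.86; pay $62.00 → $727.86
Installment 7: $727.86 +$26.80 interest = $754.66; pay $62.00 → $692.66
Installment 8: $692.66 +$26.80 interest = $719.46; pay $62.00 → $657.46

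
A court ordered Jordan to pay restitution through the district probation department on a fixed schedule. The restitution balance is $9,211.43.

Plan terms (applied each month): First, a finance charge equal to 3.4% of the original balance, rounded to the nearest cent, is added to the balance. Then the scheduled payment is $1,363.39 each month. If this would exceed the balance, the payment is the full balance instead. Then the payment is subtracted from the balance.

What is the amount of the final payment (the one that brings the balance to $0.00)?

Month 1: opening $9,211.43; interest $313.19 → $9,524.62; payment $1,363.39; balance $8,161.23
Month 2: opening $8,161.23; interest $313.19 → $8,474.42; payment $1,363.39; balance $7,111.03
Month 3: opening $7,111.03; interest $313.19 → $7,424.22; payment $1,363.39; balance $6,060.83
Month 4: opening $6,060.83; interest $313.19 → $6,374.02; payment $1,363.39; balance $5,010.63
Month 5: opening $5,010.63; interest $313.19 → $5,323.82; payment $1,363.39; balance $3,960.43
Month 6: opening $3,960.43; interest $313.19 → $4,273.62; payment $1,363.39; balance $2,910.23
Month 7: opening $2,910.23; interest $313.19 → $3,223.42; payment $1,363.39; balance $1,860.03
Month 8: opening $1,860.03; interest $313.19 → $2,173.22; payment $1,363.39; balance $809.83
Month 9: opening $809.83; interest $313.19 → $1,123.02; payment $1,123.02; balance $0.00

$1,123.02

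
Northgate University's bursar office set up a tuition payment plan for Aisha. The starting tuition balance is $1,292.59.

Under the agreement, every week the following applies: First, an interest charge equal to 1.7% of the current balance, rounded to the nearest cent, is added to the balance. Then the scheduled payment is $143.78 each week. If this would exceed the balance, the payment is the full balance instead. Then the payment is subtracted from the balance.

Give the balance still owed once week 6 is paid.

Week 1: $1,292.59 +$21.97 interest = $1,314.56; pay $143.78 → $1,170.78
Week 2: $1,170.78 +$19.90 interest = $1,190.68; pay $143.78 → $1,046.90
Week 3: $1,046.90 +$17.80 interest = $1,064.70; pay $143.78 → $920.92
Week 4: $920.92 +$15.66 interest = $936.58; pay $143.78 → $792.80
Week 5: $792.80 +$13.48 interest = $806.28; pay $143.78 → $662.50
Week 6: $662.50 +$11.26 interest = $673.76; pay $143.78 → $529.98

$529.98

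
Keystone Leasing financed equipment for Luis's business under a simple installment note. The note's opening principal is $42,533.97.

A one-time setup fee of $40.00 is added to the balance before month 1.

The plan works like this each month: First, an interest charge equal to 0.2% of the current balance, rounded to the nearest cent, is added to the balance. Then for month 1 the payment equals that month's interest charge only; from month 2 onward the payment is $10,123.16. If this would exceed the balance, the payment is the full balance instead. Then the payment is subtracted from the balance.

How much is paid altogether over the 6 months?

Month 1: opening $42,573.97; interest $85.15 → $42,659.12; payment $85.15; balance $42,573.97
Month 2: opening $42,573.97; interest $85.15 → $42,659.12; payment $10,123.16; balance $32,535.96
Month 3: opening $32,535.96; interest $65.07 → $32,601.03; payment $10,123.16; balance $22,477.87
Month 4: opening $22,477.87; interest $44.96 → $22,522.83; payment $10,123.16; balance $12,399.67
Month 5: opening $12,399.67; interest $24.80 → $12,424.47; payment $10,123.16; balance $2,301.31
Month 6: opening $2,301.31; interest $4.60 → $2,305.91; payment $2,305.91; balance $0.00
Total paid: $42,883.70

$42,883.70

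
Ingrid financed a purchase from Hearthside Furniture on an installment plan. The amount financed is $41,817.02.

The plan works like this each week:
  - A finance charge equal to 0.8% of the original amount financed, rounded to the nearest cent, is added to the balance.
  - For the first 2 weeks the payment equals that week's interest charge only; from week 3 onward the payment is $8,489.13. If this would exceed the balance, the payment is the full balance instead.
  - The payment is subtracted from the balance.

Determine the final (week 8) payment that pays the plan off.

$1,378.61

Week 1: $41,817.02 +$334.54 interest = $42,151.56; pay $334.54 → $41,817.02
Week 2: $41,817.02 +$334.54 interest = $42,151.56; pay $334.54 → $41,817.02
Week 3: $41,817.02 +$334.54 interest = $42,151.56; pay $8,489.13 → $33,662.43
Week 4: $33,662.43 +$334.54 interest = $33,996.97; pay $8,489.13 → $25,507.84
Week 5: $25,507.84 +$334.54 interest = $25,842.38; pay $8,489.13 → $17,353.25
Week 6: $17,353.25 +$334.54 interest = $17,687.79; pay $8,489.13 → $9,198.66
Week 7: $9,198.66 +$334.54 interest = $9,533.20; pay $8,489.13 → $1,044.07
Week 8: $1,044.07 +$334.54 interest = $1,378.61; pay $1,378.61 → $0.00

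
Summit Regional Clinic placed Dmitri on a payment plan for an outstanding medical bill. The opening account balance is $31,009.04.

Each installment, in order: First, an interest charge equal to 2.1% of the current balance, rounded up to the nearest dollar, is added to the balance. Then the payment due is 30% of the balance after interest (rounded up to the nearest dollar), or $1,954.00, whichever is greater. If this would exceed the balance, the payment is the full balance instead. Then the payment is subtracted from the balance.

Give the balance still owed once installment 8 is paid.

$168.04

# | Opening | Interest | Payment | End bal
1 | $31,009.04 | $652.00 | $9,499.00 | $22,162.04
2 | $22,162.04 | $466.00 | $6,789.00 | $15,839.04
3 | $15,839.04 | $333.00 | $4,852.00 | $11,320.04
4 | $11,320.04 | $238.00 | $3,468.00 | $8,090.04
5 | $8,090.04 | $170.00 | $2,479.00 | $5,781.04
6 | $5,781.04 | $122.00 | $1,954.00 | $3,949.04
7 | $3,949.04 | $83.00 | $1,954.00 | $2,078.04
8 | $2,078.04 | $44.00 | $1,954.00 | $168.04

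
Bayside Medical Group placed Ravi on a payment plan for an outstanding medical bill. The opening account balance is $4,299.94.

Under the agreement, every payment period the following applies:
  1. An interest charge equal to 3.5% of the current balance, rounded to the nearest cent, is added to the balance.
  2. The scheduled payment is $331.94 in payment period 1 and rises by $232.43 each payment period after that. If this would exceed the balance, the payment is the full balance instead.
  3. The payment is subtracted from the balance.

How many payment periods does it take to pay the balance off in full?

6

Payment period 1: opening $4,299.94; interest $150.50 → $4,450.44; payment $331.94; balance $4,118.50
Payment period 2: opening $4,118.50; interest $144.15 → $4,262.65; payment $564.37; balance $3,698.28
Payment period 3: opening $3,698.28; interest $129.44 → $3,827.72; payment $796.80; balance $3,030.92
Payment period 4: opening $3,030.92; interest $106.08 → $3,137.00; payment $1,029.23; balance $2,107.77
Payment period 5: opening $2,107.77; interest $73.77 → $2,181.54; payment $1,261.66; balance $919.88
Payment period 6: opening $919.88; interest $32.20 → $952.08; payment $952.08; balance $0.00
Balance reaches $0.00 in payment period 6.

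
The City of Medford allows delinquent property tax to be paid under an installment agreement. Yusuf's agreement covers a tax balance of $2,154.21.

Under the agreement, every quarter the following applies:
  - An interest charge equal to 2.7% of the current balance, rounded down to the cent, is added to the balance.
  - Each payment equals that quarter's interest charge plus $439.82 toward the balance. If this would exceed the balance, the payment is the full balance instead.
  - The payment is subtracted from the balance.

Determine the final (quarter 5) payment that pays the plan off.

# | Opening | Interest | Payment | End bal
1 | $2,154.21 | $58.16 | $497.98 | $1,714.39
2 | $1,714.39 | $46.28 | $486.10 | $1,274.57
3 | $1,274.57 | $34.41 | $474.23 | $834.75
4 | $834.75 | $22.53 | $462.35 | $394.93
5 | $394.93 | $10.66 | $405.59 | $0.00

$405.59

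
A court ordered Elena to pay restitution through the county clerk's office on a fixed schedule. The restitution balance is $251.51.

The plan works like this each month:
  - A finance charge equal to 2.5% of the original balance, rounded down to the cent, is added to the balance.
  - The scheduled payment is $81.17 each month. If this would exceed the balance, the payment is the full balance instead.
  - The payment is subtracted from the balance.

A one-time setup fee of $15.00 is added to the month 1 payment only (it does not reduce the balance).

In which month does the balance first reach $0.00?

Month 1: $251.51 +$6.28 interest = $257.79; pay $81.17 (+ $15.00 fee) → $176.62
Month 2: $176.62 +$6.28 interest = $182.90; pay $81.17 → $101.73
Month 3: $101.73 +$6.28 interest = $108.01; pay $81.17 → $26.84
Month 4: $26.84 +$6.28 interest = $33.12; pay $33.12 → $0.00
Balance reaches $0.00 in month 4.

4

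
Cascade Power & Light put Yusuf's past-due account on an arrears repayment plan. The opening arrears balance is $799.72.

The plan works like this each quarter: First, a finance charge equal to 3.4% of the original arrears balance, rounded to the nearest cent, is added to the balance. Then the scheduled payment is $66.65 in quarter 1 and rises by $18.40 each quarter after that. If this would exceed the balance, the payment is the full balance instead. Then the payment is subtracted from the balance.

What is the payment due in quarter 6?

Quarter 1: opening $799.72; interest $27.19 → $826.91; payment $66.65; balance $760.26
Quarter 2: opening $760.26; interest $27.19 → $787.45; payment $85.05; balance $702.40
Quarter 3: opening $702.40; interest $27.19 → $729.59; payment $103.45; balance $626.14
Quarter 4: opening $626.14; interest $27.19 → $653.33; payment $121.85; balance $531.48
Quarter 5: opening $531.48; interest $27.19 → $558.67; payment $140.25; balance $418.42
Quarter 6: opening $418.42; interest $27.19 → $445.61; payment $158.65; balance $286.96

$158.65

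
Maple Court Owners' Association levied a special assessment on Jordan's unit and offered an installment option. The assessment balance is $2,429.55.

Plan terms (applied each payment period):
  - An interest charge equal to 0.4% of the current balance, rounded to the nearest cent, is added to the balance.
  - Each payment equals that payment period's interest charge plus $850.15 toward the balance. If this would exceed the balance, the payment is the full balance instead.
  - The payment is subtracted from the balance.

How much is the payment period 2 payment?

$856.47

Payment period 1: opening $2,429.55; interest $9.72 → $2,439.27; payment $859.87; balance $1,579.40
Payment period 2: opening $1,579.40; interest $6.32 → $1,585.72; payment $856.47; balance $729.25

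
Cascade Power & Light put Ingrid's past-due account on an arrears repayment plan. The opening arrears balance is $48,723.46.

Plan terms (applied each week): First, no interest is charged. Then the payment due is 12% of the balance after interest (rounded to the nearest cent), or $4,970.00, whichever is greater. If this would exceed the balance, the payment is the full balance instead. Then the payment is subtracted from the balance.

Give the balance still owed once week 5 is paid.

$22,821.44

Week 1: opening $48,723.46; payment $5,846.82; balance $42,876.64
Week 2: opening $42,876.64; payment $5,145.20; balance $37,731.44
Week 3: opening $37,731.44; payment $4,970.00; balance $32,761.44
Week 4: opening $32,761.44; payment $4,970.00; balance $27,791.44
Week 5: opening $27,791.44; payment $4,970.00; balance $22,821.44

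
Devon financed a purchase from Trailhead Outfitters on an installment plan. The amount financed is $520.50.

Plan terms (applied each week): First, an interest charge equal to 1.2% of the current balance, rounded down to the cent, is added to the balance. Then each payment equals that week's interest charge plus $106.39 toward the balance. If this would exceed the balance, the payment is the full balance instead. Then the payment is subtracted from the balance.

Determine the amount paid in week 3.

# | Opening | Interest | Payment | End bal
1 | $520.50 | $6.24 | $112.63 | $414.11
2 | $414.11 | $4.96 | $111.35 | $307.72
3 | $307.72 | $3.69 | $110.08 | $201.33

$110.08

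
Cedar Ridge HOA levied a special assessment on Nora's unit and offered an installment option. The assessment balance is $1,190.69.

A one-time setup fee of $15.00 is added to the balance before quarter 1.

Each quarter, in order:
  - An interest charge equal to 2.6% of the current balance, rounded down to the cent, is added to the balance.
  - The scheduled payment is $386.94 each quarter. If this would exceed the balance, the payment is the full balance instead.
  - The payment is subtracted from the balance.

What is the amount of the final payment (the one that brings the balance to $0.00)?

$113.80

Quarter 1: $1,205.69 +$31.34 interest = $1,237.03; pay $386.94 → $850.09
Quarter 2: $850.09 +$22.10 interest = $872.19; pay $386.94 → $485.25
Quarter 3: $485.25 +$12.61 interest = $497.86; pay $386.94 → $110.92
Quarter 4: $110.92 +$2.88 interest = $113.80; pay $113.80 → $0.00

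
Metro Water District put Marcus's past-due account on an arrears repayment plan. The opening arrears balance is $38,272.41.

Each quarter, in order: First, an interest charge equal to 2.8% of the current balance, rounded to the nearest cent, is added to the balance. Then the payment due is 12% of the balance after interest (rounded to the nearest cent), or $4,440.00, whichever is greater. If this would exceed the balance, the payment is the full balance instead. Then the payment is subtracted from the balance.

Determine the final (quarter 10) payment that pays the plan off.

$4,090.94

Quarter 1: opening $38,272.41; interest $1,071.63 → $39,344.04; payment $4,721.28; balance $34,622.76
Quarter 2: opening $34,622.76; interest $969.44 → $35,592.20; payment $4,440.00; balance $31,152.20
Quarter 3: opening $31,152.20; interest $872.26 → $32,024.46; payment $4,440.00; balance $27,584.46
Quarter 4: opening $27,584.46; interest $772.36 → $28,356.82; payment $4,440.00; balance $23,916.82
Quarter 5: opening $23,916.82; interest $669.67 → $24,586.49; payment $4,440.00; balance $20,146.49
Quarter 6: opening $20,146.49; interest $564.10 → $20,710.59; payment $4,440.00; balance $16,270.59
Quarter 7: opening $16,270.59; interest $455.58 → $16,726.17; payment $4,440.00; balance $12,286.17
Quarter 8: opening $12,286.17; interest $344.01 → $12,630.18; payment $4,440.00; balance $8,190.18
Quarter 9: opening $8,190.18; interest $229.33 → $8,419.51; payment $4,440.00; balance $3,979.51
Quarter 10: opening $3,979.51; interest $111.43 → $4,090.94; payment $4,090.94; balance $0.00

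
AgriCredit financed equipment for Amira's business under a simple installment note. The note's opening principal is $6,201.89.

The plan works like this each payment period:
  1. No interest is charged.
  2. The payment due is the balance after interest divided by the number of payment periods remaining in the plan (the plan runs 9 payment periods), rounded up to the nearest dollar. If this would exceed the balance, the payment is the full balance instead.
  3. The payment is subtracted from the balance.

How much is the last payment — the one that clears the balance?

Payment period 1: $6,201.89 − $690.00 → $5,511.89
Payment period 2: $5,511.89 − $689.00 → $4,822.89
Payment period 3: $4,822.89 − $689.00 → $4,133.89
Payment period 4: $4,133.89 − $689.00 → $3,444.89
Payment period 5: $3,444.89 − $689.00 → $2,755.89
Payment period 6: $2,755.89 − $689.00 → $2,066.89
Payment period 7: $2,066.89 − $689.00 → $1,377.89
Payment period 8: $1,377.89 − $689.00 → $688.89
Payment period 9: $688.89 − $688.89 → $0.00

$688.89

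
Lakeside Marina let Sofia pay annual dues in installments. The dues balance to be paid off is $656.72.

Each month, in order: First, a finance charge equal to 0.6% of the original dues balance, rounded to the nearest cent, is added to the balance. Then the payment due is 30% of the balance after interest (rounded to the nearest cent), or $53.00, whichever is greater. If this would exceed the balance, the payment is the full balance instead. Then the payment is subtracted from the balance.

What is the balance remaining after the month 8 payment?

$0.00

Month 1: $656.72 +$3.94 interest = $660.66; pay $198.20 → $462.46
Month 2: $462.46 +$3.94 interest = $466.40; pay $139.92 → $326.48
Month 3: $326.48 +$3.94 interest = $330.42; pay $99.13 → $231.29
Month 4: $231.29 +$3.94 interest = $235.23; pay $70.57 → $164.66
Month 5: $164.66 +$3.94 interest = $168.60; pay $53.00 → $115.60
Month 6: $115.60 +$3.94 interest = $119.54; pay $53.00 → $66.54
Month 7: $66.54 +$3.94 interest = $70.48; pay $53.00 → $17.48
Month 8: $17.48 +$3.94 interest = $21.42; pay $21.42 → $0.00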